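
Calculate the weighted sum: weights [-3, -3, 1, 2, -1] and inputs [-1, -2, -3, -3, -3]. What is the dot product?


Element-wise products:
-3 * -1 = 3
-3 * -2 = 6
1 * -3 = -3
2 * -3 = -6
-1 * -3 = 3
Sum = 3 + 6 + -3 + -6 + 3
= 3

3


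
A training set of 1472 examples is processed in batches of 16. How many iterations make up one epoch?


Iterations per epoch = dataset_size / batch_size
= 1472 / 16
= 92

92


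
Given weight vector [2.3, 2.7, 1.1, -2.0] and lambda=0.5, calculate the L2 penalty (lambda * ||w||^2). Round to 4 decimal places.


Squaring each weight:
2.3^2 = 5.29
2.7^2 = 7.29
1.1^2 = 1.21
(-2.0)^2 = 4.0
Sum of squares = 17.79
Penalty = 0.5 * 17.79 = 8.8950

8.8950


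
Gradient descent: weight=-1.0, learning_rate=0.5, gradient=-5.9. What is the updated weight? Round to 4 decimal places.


w_new = w_old - lr * gradient
= -1.0 - 0.5 * -5.9
= -1.0 - (-2.95)
= 1.9500

1.9500


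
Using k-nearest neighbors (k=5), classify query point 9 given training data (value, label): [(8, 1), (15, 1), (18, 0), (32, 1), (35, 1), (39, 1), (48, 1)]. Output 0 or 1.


Distances from query 9:
Point 8 (class 1): distance = 1
Point 15 (class 1): distance = 6
Point 18 (class 0): distance = 9
Point 32 (class 1): distance = 23
Point 35 (class 1): distance = 26
K=5 nearest neighbors: classes = [1, 1, 0, 1, 1]
Votes for class 1: 4 / 5
Majority vote => class 1

1


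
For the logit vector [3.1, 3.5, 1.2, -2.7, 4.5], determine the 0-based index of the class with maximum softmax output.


Softmax is a monotonic transformation, so it preserves the argmax.
We need to find the index of the maximum logit.
Index 0: 3.1
Index 1: 3.5
Index 2: 1.2
Index 3: -2.7
Index 4: 4.5
Maximum logit = 4.5 at index 4

4


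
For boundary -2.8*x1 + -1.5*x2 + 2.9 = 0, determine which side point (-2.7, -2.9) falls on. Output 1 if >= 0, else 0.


Compute -2.8 * -2.7 + -1.5 * -2.9 + 2.9
= 7.56 + 4.35 + 2.9
= 14.81
Since 14.81 >= 0, the point is on the positive side.

1


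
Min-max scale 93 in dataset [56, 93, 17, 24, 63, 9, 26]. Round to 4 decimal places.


Min = 9, Max = 93
Range = 93 - 9 = 84
Scaled = (x - min) / (max - min)
= (93 - 9) / 84
= 84 / 84
= 1.0000

1.0000


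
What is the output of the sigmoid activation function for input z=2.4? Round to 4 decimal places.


sigmoid(z) = 1 / (1 + exp(-z))
exp(-(2.4)) = exp(-2.4) = 0.0907
1 + 0.0907 = 1.0907
1 / 1.0907 = 0.9168

0.9168


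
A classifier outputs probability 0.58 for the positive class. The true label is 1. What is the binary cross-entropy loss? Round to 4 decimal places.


For y=1: Loss = -log(p)
= -log(0.58)
= -(-0.5447)
= 0.5447

0.5447


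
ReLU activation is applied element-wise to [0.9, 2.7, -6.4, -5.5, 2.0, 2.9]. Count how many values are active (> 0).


ReLU(x) = max(0, x) for each element:
ReLU(0.9) = 0.9
ReLU(2.7) = 2.7
ReLU(-6.4) = 0
ReLU(-5.5) = 0
ReLU(2.0) = 2.0
ReLU(2.9) = 2.9
Active neurons (>0): 4

4


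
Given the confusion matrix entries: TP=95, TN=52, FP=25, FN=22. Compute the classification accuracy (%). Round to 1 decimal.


Accuracy = (TP + TN) / (TP + TN + FP + FN) * 100
= (95 + 52) / (95 + 52 + 25 + 22)
= 147 / 194
= 0.7577
= 75.8%

75.8


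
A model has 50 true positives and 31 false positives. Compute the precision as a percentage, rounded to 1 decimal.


Precision = TP / (TP + FP) * 100
= 50 / (50 + 31)
= 50 / 81
= 0.6173
= 61.7%

61.7


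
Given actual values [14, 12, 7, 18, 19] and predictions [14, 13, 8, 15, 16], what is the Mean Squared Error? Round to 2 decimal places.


Differences: [0, -1, -1, 3, 3]
Squared errors: [0, 1, 1, 9, 9]
Sum of squared errors = 20
MSE = 20 / 5 = 4.00

4.00


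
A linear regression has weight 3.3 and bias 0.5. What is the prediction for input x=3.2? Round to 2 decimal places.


y = 3.3 * 3.2 + (0.5)
= 10.56 + (0.5)
= 11.06

11.06


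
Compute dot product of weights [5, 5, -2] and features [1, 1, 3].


Element-wise products:
5 * 1 = 5
5 * 1 = 5
-2 * 3 = -6
Sum = 5 + 5 + -6
= 4

4


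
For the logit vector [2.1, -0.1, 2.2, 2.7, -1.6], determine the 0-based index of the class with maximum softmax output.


Softmax is a monotonic transformation, so it preserves the argmax.
We need to find the index of the maximum logit.
Index 0: 2.1
Index 1: -0.1
Index 2: 2.2
Index 3: 2.7
Index 4: -1.6
Maximum logit = 2.7 at index 3

3


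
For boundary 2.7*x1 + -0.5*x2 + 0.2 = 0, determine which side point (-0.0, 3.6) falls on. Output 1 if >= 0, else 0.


Compute 2.7 * -0.0 + -0.5 * 3.6 + 0.2
= -0.0 + -1.8 + 0.2
= -1.6
Since -1.6 < 0, the point is on the negative side.

0


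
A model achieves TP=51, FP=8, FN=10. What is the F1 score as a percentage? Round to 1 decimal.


Precision = TP / (TP + FP) = 51 / 59 = 0.8644
Recall = TP / (TP + FN) = 51 / 61 = 0.8361
F1 = 2 * P * R / (P + R)
= 2 * 0.8644 * 0.8361 / (0.8644 + 0.8361)
= 1.4454 / 1.7005
= 0.85
As percentage: 85.0%

85.0


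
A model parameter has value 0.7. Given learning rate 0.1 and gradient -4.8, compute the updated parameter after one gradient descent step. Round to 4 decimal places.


w_new = w_old - lr * gradient
= 0.7 - 0.1 * -4.8
= 0.7 - (-0.48)
= 1.1800

1.1800


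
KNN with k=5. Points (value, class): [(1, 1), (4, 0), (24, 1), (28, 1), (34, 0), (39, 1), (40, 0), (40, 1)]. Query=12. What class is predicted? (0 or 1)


Distances from query 12:
Point 4 (class 0): distance = 8
Point 1 (class 1): distance = 11
Point 24 (class 1): distance = 12
Point 28 (class 1): distance = 16
Point 34 (class 0): distance = 22
K=5 nearest neighbors: classes = [0, 1, 1, 1, 0]
Votes for class 1: 3 / 5
Majority vote => class 1

1


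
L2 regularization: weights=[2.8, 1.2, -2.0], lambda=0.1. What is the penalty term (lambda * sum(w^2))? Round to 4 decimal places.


Squaring each weight:
2.8^2 = 7.84
1.2^2 = 1.44
(-2.0)^2 = 4.0
Sum of squares = 13.28
Penalty = 0.1 * 13.28 = 1.3280

1.3280


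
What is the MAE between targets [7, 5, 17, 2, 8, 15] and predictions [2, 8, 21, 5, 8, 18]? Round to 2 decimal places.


Absolute errors: [5, 3, 4, 3, 0, 3]
Sum of absolute errors = 18
MAE = 18 / 6 = 3.00

3.00


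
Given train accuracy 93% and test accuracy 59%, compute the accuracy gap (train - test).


Gap = train_accuracy - test_accuracy
= 93 - 59
= 34%
This large gap strongly indicates overfitting.

34


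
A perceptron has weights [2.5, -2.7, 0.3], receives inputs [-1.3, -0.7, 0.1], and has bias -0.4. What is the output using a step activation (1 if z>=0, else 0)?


z = w . x + b
= 2.5*-1.3 + -2.7*-0.7 + 0.3*0.1 + -0.4
= -3.25 + 1.89 + 0.03 + -0.4
= -1.33 + -0.4
= -1.73
Since z = -1.73 < 0, output = 0

0


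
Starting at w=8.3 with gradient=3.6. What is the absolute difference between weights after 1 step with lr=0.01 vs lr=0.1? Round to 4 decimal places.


With lr=0.01: w_new = 8.3 - 0.01 * 3.6 = 8.264
With lr=0.1: w_new = 8.3 - 0.1 * 3.6 = 7.94
Absolute difference = |8.264 - 7.94|
= 0.3240

0.3240


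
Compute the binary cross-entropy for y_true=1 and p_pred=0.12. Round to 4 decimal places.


For y=1: Loss = -log(p)
= -log(0.12)
= -(-2.1203)
= 2.1203

2.1203


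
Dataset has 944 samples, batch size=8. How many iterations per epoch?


Iterations per epoch = dataset_size / batch_size
= 944 / 8
= 118

118


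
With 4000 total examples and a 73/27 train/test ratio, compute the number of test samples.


Train samples = 4000 * 73% = 2920
Test samples = 4000 - 2920
= 1080

1080


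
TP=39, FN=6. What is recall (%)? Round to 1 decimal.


Recall = TP / (TP + FN) * 100
= 39 / (39 + 6)
= 39 / 45
= 0.8667
= 86.7%

86.7


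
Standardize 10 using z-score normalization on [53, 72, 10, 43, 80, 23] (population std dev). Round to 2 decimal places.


Mean = (53 + 72 + 10 + 43 + 80 + 23) / 6 = 46.8333
Variance = sum((x_i - mean)^2) / n = 618.4722
Std = sqrt(618.4722) = 24.8691
Z = (x - mean) / std
= (10 - 46.8333) / 24.8691
= -36.8333 / 24.8691
= -1.48

-1.48


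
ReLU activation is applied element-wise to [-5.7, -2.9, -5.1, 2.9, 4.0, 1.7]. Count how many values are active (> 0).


ReLU(x) = max(0, x) for each element:
ReLU(-5.7) = 0
ReLU(-2.9) = 0
ReLU(-5.1) = 0
ReLU(2.9) = 2.9
ReLU(4.0) = 4.0
ReLU(1.7) = 1.7
Active neurons (>0): 3

3


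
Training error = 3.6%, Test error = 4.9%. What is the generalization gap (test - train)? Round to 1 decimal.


Generalization gap = test_error - train_error
= 4.9 - 3.6
= 1.3%
A small gap suggests good generalization.

1.3


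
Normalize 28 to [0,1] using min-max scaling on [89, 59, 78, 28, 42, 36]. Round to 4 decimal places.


Min = 28, Max = 89
Range = 89 - 28 = 61
Scaled = (x - min) / (max - min)
= (28 - 28) / 61
= 0 / 61
= 0.0000

0.0000


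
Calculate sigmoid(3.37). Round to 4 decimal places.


sigmoid(z) = 1 / (1 + exp(-z))
exp(-(3.37)) = exp(-3.37) = 0.0344
1 + 0.0344 = 1.0344
1 / 1.0344 = 0.9668

0.9668


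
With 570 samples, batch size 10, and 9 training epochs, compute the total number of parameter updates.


Iterations per epoch = 570 / 10 = 57
Total updates = iterations_per_epoch * epochs
= 57 * 9
= 513

513


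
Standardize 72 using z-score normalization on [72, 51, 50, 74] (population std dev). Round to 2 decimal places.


Mean = (72 + 51 + 50 + 74) / 4 = 61.75
Variance = sum((x_i - mean)^2) / n = 127.1875
Std = sqrt(127.1875) = 11.2777
Z = (x - mean) / std
= (72 - 61.75) / 11.2777
= 10.25 / 11.2777
= 0.91

0.91


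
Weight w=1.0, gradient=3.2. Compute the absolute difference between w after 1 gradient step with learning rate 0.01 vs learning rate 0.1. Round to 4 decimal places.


With lr=0.01: w_new = 1.0 - 0.01 * 3.2 = 0.968
With lr=0.1: w_new = 1.0 - 0.1 * 3.2 = 0.68
Absolute difference = |0.968 - 0.68|
= 0.2880

0.2880


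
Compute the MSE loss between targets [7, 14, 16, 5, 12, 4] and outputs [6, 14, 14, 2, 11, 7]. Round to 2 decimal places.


Differences: [1, 0, 2, 3, 1, -3]
Squared errors: [1, 0, 4, 9, 1, 9]
Sum of squared errors = 24
MSE = 24 / 6 = 4.00

4.00


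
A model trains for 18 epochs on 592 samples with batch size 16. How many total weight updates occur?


Iterations per epoch = 592 / 16 = 37
Total updates = iterations_per_epoch * epochs
= 37 * 18
= 666

666


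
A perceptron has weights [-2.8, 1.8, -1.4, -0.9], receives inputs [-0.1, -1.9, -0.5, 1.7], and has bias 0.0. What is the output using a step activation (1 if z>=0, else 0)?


z = w . x + b
= -2.8*-0.1 + 1.8*-1.9 + -1.4*-0.5 + -0.9*1.7 + 0.0
= 0.28 + -3.42 + 0.7 + -1.53 + 0.0
= -3.97 + 0.0
= -3.97
Since z = -3.97 < 0, output = 0

0


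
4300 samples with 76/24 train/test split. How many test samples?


Train samples = 4300 * 76% = 3268
Test samples = 4300 - 3268
= 1032

1032


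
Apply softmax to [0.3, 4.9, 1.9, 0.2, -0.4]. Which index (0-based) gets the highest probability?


Softmax is a monotonic transformation, so it preserves the argmax.
We need to find the index of the maximum logit.
Index 0: 0.3
Index 1: 4.9
Index 2: 1.9
Index 3: 0.2
Index 4: -0.4
Maximum logit = 4.9 at index 1

1


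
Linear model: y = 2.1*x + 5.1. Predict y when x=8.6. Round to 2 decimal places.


y = 2.1 * 8.6 + (5.1)
= 18.06 + (5.1)
= 23.16

23.16


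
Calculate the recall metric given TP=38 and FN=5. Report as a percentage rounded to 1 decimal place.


Recall = TP / (TP + FN) * 100
= 38 / (38 + 5)
= 38 / 43
= 0.8837
= 88.4%

88.4


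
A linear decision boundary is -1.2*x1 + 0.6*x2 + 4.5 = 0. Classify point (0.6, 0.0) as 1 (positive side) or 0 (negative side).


Compute -1.2 * 0.6 + 0.6 * 0.0 + 4.5
= -0.72 + 0.0 + 4.5
= 3.78
Since 3.78 >= 0, the point is on the positive side.

1


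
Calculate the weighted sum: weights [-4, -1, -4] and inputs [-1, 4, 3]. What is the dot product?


Element-wise products:
-4 * -1 = 4
-1 * 4 = -4
-4 * 3 = -12
Sum = 4 + -4 + -12
= -12

-12


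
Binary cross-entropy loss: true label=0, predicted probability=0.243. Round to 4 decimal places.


For y=0: Loss = -log(1-p)
= -log(1 - 0.243)
= -log(0.757)
= -(-0.2784)
= 0.2784

0.2784


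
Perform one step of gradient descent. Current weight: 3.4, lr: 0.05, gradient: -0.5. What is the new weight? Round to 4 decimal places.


w_new = w_old - lr * gradient
= 3.4 - 0.05 * -0.5
= 3.4 - (-0.025)
= 3.4250

3.4250


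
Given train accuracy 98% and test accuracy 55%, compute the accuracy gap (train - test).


Gap = train_accuracy - test_accuracy
= 98 - 55
= 43%
This large gap strongly indicates overfitting.

43


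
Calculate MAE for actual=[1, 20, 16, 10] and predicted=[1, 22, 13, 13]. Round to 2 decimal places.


Absolute errors: [0, 2, 3, 3]
Sum of absolute errors = 8
MAE = 8 / 4 = 2.00

2.00


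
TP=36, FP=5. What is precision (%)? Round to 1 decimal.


Precision = TP / (TP + FP) * 100
= 36 / (36 + 5)
= 36 / 41
= 0.878
= 87.8%

87.8


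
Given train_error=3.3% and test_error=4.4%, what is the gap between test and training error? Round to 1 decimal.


Generalization gap = test_error - train_error
= 4.4 - 3.3
= 1.1%
A small gap suggests good generalization.

1.1


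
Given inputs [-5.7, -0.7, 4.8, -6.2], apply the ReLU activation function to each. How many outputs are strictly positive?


ReLU(x) = max(0, x) for each element:
ReLU(-5.7) = 0
ReLU(-0.7) = 0
ReLU(4.8) = 4.8
ReLU(-6.2) = 0
Active neurons (>0): 1

1


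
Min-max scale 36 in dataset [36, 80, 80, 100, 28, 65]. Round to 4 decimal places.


Min = 28, Max = 100
Range = 100 - 28 = 72
Scaled = (x - min) / (max - min)
= (36 - 28) / 72
= 8 / 72
= 0.1111

0.1111


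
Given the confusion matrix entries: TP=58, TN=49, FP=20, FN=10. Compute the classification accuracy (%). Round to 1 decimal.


Accuracy = (TP + TN) / (TP + TN + FP + FN) * 100
= (58 + 49) / (58 + 49 + 20 + 10)
= 107 / 137
= 0.781
= 78.1%

78.1


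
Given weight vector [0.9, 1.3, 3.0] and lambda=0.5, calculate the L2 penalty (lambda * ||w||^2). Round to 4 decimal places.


Squaring each weight:
0.9^2 = 0.81
1.3^2 = 1.69
3.0^2 = 9.0
Sum of squares = 11.5
Penalty = 0.5 * 11.5 = 5.7500

5.7500


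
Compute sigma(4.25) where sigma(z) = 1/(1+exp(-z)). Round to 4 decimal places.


sigmoid(z) = 1 / (1 + exp(-z))
exp(-(4.25)) = exp(-4.25) = 0.0143
1 + 0.0143 = 1.0143
1 / 1.0143 = 0.9859

0.9859


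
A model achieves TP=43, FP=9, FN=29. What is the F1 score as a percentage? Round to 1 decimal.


Precision = TP / (TP + FP) = 43 / 52 = 0.8269
Recall = TP / (TP + FN) = 43 / 72 = 0.5972
F1 = 2 * P * R / (P + R)
= 2 * 0.8269 * 0.5972 / (0.8269 + 0.5972)
= 0.9877 / 1.4241
= 0.6935
As percentage: 69.4%

69.4


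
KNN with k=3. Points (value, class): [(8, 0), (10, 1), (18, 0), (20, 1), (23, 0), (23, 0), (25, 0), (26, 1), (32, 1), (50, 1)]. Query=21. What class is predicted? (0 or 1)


Distances from query 21:
Point 20 (class 1): distance = 1
Point 23 (class 0): distance = 2
Point 23 (class 0): distance = 2
K=3 nearest neighbors: classes = [1, 0, 0]
Votes for class 1: 1 / 3
Majority vote => class 0

0


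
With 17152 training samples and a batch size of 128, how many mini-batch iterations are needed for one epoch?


Iterations per epoch = dataset_size / batch_size
= 17152 / 128
= 134

134


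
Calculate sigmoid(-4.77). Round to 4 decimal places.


sigmoid(z) = 1 / (1 + exp(-z))
exp(-(-4.77)) = exp(4.77) = 117.9192
1 + 117.9192 = 118.9192
1 / 118.9192 = 0.0084

0.0084


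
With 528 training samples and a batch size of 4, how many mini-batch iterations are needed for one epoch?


Iterations per epoch = dataset_size / batch_size
= 528 / 4
= 132

132


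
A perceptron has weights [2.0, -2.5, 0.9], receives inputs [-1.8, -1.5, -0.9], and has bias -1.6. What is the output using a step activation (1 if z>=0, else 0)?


z = w . x + b
= 2.0*-1.8 + -2.5*-1.5 + 0.9*-0.9 + -1.6
= -3.6 + 3.75 + -0.81 + -1.6
= -0.66 + -1.6
= -2.26
Since z = -2.26 < 0, output = 0

0


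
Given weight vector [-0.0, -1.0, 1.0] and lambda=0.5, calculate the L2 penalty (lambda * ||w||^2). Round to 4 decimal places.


Squaring each weight:
(-0.0)^2 = 0.0
(-1.0)^2 = 1.0
1.0^2 = 1.0
Sum of squares = 2.0
Penalty = 0.5 * 2.0 = 1.0000

1.0000


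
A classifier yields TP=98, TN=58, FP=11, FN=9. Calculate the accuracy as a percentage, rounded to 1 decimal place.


Accuracy = (TP + TN) / (TP + TN + FP + FN) * 100
= (98 + 58) / (98 + 58 + 11 + 9)
= 156 / 176
= 0.8864
= 88.6%

88.6


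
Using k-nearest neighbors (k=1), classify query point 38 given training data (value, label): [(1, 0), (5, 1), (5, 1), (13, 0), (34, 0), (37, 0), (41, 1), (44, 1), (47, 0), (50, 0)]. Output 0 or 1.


Distances from query 38:
Point 37 (class 0): distance = 1
K=1 nearest neighbors: classes = [0]
Votes for class 1: 0 / 1
Majority vote => class 0

0


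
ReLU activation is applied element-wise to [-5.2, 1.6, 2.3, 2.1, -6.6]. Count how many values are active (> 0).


ReLU(x) = max(0, x) for each element:
ReLU(-5.2) = 0
ReLU(1.6) = 1.6
ReLU(2.3) = 2.3
ReLU(2.1) = 2.1
ReLU(-6.6) = 0
Active neurons (>0): 3

3


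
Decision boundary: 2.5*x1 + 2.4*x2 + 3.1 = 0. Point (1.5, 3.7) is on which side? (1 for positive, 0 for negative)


Compute 2.5 * 1.5 + 2.4 * 3.7 + 3.1
= 3.75 + 8.88 + 3.1
= 15.73
Since 15.73 >= 0, the point is on the positive side.

1


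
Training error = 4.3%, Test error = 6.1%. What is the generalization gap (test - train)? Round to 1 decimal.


Generalization gap = test_error - train_error
= 6.1 - 4.3
= 1.8%
A small gap suggests good generalization.

1.8


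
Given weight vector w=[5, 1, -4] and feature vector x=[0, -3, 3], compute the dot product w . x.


Element-wise products:
5 * 0 = 0
1 * -3 = -3
-4 * 3 = -12
Sum = 0 + -3 + -12
= -15

-15


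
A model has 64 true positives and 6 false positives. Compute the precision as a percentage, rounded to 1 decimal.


Precision = TP / (TP + FP) * 100
= 64 / (64 + 6)
= 64 / 70
= 0.9143
= 91.4%

91.4


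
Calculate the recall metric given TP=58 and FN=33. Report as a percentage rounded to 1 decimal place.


Recall = TP / (TP + FN) * 100
= 58 / (58 + 33)
= 58 / 91
= 0.6374
= 63.7%

63.7


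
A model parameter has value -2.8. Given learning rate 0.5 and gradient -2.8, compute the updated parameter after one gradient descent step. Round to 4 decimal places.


w_new = w_old - lr * gradient
= -2.8 - 0.5 * -2.8
= -2.8 - (-1.4)
= -1.4000

-1.4000


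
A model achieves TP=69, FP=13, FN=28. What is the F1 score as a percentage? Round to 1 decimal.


Precision = TP / (TP + FP) = 69 / 82 = 0.8415
Recall = TP / (TP + FN) = 69 / 97 = 0.7113
F1 = 2 * P * R / (P + R)
= 2 * 0.8415 * 0.7113 / (0.8415 + 0.7113)
= 1.1971 / 1.5528
= 0.7709
As percentage: 77.1%

77.1


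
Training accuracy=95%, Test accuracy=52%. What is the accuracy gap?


Gap = train_accuracy - test_accuracy
= 95 - 52
= 43%
This large gap strongly indicates overfitting.

43


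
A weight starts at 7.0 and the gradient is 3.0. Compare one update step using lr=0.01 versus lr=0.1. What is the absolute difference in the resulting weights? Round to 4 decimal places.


With lr=0.01: w_new = 7.0 - 0.01 * 3.0 = 6.97
With lr=0.1: w_new = 7.0 - 0.1 * 3.0 = 6.7
Absolute difference = |6.97 - 6.7|
= 0.2700

0.2700


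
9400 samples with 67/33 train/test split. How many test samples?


Train samples = 9400 * 67% = 6298
Test samples = 9400 - 6298
= 3102

3102


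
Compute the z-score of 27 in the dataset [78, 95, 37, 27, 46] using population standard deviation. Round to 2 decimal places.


Mean = (78 + 95 + 37 + 27 + 46) / 5 = 56.6
Variance = sum((x_i - mean)^2) / n = 661.04
Std = sqrt(661.04) = 25.7107
Z = (x - mean) / std
= (27 - 56.6) / 25.7107
= -29.6 / 25.7107
= -1.15

-1.15


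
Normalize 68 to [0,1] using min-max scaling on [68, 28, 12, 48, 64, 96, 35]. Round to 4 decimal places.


Min = 12, Max = 96
Range = 96 - 12 = 84
Scaled = (x - min) / (max - min)
= (68 - 12) / 84
= 56 / 84
= 0.6667

0.6667


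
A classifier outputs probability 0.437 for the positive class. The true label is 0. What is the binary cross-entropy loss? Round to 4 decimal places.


For y=0: Loss = -log(1-p)
= -log(1 - 0.437)
= -log(0.563)
= -(-0.5745)
= 0.5745

0.5745


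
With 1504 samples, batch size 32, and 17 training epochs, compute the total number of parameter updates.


Iterations per epoch = 1504 / 32 = 47
Total updates = iterations_per_epoch * epochs
= 47 * 17
= 799

799


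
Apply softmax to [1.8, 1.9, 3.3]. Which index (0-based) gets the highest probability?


Softmax is a monotonic transformation, so it preserves the argmax.
We need to find the index of the maximum logit.
Index 0: 1.8
Index 1: 1.9
Index 2: 3.3
Maximum logit = 3.3 at index 2

2


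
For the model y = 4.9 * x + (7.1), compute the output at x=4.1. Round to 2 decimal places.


y = 4.9 * 4.1 + (7.1)
= 20.09 + (7.1)
= 27.19

27.19


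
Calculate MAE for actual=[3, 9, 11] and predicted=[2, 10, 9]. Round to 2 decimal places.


Absolute errors: [1, 1, 2]
Sum of absolute errors = 4
MAE = 4 / 3 = 1.33

1.33


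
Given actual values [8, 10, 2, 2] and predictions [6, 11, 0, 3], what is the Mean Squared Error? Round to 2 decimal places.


Differences: [2, -1, 2, -1]
Squared errors: [4, 1, 4, 1]
Sum of squared errors = 10
MSE = 10 / 4 = 2.50

2.50


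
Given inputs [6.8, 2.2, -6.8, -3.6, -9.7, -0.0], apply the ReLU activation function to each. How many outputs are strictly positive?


ReLU(x) = max(0, x) for each element:
ReLU(6.8) = 6.8
ReLU(2.2) = 2.2
ReLU(-6.8) = 0
ReLU(-3.6) = 0
ReLU(-9.7) = 0
ReLU(-0.0) = 0
Active neurons (>0): 2

2


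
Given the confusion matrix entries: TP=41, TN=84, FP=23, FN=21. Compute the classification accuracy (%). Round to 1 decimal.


Accuracy = (TP + TN) / (TP + TN + FP + FN) * 100
= (41 + 84) / (41 + 84 + 23 + 21)
= 125 / 169
= 0.7396
= 74.0%

74.0


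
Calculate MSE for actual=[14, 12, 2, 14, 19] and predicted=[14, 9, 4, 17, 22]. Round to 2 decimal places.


Differences: [0, 3, -2, -3, -3]
Squared errors: [0, 9, 4, 9, 9]
Sum of squared errors = 31
MSE = 31 / 5 = 6.20

6.20


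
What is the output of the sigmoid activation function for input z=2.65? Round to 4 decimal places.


sigmoid(z) = 1 / (1 + exp(-z))
exp(-(2.65)) = exp(-2.65) = 0.0707
1 + 0.0707 = 1.0707
1 / 1.0707 = 0.9340

0.9340


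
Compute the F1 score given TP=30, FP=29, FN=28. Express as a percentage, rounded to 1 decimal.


Precision = TP / (TP + FP) = 30 / 59 = 0.5085
Recall = TP / (TP + FN) = 30 / 58 = 0.5172
F1 = 2 * P * R / (P + R)
= 2 * 0.5085 * 0.5172 / (0.5085 + 0.5172)
= 0.526 / 1.0257
= 0.5128
As percentage: 51.3%

51.3


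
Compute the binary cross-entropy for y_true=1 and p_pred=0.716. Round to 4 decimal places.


For y=1: Loss = -log(p)
= -log(0.716)
= -(-0.3341)
= 0.3341

0.3341


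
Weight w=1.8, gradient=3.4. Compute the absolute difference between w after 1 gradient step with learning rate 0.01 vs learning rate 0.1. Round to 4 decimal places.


With lr=0.01: w_new = 1.8 - 0.01 * 3.4 = 1.766
With lr=0.1: w_new = 1.8 - 0.1 * 3.4 = 1.46
Absolute difference = |1.766 - 1.46|
= 0.3060

0.3060


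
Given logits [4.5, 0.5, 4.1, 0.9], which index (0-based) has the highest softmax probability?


Softmax is a monotonic transformation, so it preserves the argmax.
We need to find the index of the maximum logit.
Index 0: 4.5
Index 1: 0.5
Index 2: 4.1
Index 3: 0.9
Maximum logit = 4.5 at index 0

0


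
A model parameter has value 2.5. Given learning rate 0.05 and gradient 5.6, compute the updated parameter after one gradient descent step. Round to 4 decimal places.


w_new = w_old - lr * gradient
= 2.5 - 0.05 * 5.6
= 2.5 - (0.28)
= 2.2200

2.2200


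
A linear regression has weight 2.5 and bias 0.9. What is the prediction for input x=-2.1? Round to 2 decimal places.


y = 2.5 * -2.1 + (0.9)
= -5.25 + (0.9)
= -4.35

-4.35


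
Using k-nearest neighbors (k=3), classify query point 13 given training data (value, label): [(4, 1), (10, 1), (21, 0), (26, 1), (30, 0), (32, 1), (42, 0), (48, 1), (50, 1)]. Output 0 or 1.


Distances from query 13:
Point 10 (class 1): distance = 3
Point 21 (class 0): distance = 8
Point 4 (class 1): distance = 9
K=3 nearest neighbors: classes = [1, 0, 1]
Votes for class 1: 2 / 3
Majority vote => class 1

1


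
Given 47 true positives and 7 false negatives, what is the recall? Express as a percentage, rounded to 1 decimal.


Recall = TP / (TP + FN) * 100
= 47 / (47 + 7)
= 47 / 54
= 0.8704
= 87.0%

87.0


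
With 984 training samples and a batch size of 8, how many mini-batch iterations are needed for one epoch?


Iterations per epoch = dataset_size / batch_size
= 984 / 8
= 123

123


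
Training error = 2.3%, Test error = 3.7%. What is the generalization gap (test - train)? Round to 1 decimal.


Generalization gap = test_error - train_error
= 3.7 - 2.3
= 1.4%
A small gap suggests good generalization.

1.4


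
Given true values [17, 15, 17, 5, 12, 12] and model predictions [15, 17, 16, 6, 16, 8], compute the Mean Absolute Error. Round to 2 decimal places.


Absolute errors: [2, 2, 1, 1, 4, 4]
Sum of absolute errors = 14
MAE = 14 / 6 = 2.33

2.33


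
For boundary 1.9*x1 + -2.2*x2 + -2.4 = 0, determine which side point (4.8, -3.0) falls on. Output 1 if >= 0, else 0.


Compute 1.9 * 4.8 + -2.2 * -3.0 + -2.4
= 9.12 + 6.6 + -2.4
= 13.32
Since 13.32 >= 0, the point is on the positive side.

1


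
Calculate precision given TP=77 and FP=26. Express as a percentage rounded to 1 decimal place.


Precision = TP / (TP + FP) * 100
= 77 / (77 + 26)
= 77 / 103
= 0.7476
= 74.8%

74.8


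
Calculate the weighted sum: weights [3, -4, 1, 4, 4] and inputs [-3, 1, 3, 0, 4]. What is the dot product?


Element-wise products:
3 * -3 = -9
-4 * 1 = -4
1 * 3 = 3
4 * 0 = 0
4 * 4 = 16
Sum = -9 + -4 + 3 + 0 + 16
= 6

6


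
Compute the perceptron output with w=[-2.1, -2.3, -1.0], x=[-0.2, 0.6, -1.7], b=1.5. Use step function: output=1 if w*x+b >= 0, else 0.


z = w . x + b
= -2.1*-0.2 + -2.3*0.6 + -1.0*-1.7 + 1.5
= 0.42 + -1.38 + 1.7 + 1.5
= 0.74 + 1.5
= 2.24
Since z = 2.24 >= 0, output = 1

1


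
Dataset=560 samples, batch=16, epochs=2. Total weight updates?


Iterations per epoch = 560 / 16 = 35
Total updates = iterations_per_epoch * epochs
= 35 * 2
= 70

70


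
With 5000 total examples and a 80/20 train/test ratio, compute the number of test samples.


Train samples = 5000 * 80% = 4000
Test samples = 5000 - 4000
= 1000

1000


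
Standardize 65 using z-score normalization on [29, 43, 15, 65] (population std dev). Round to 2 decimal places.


Mean = (29 + 43 + 15 + 65) / 4 = 38.0
Variance = sum((x_i - mean)^2) / n = 341.0
Std = sqrt(341.0) = 18.4662
Z = (x - mean) / std
= (65 - 38.0) / 18.4662
= 27.0 / 18.4662
= 1.46

1.46


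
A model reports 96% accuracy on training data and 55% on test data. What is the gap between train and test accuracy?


Gap = train_accuracy - test_accuracy
= 96 - 55
= 41%
This large gap strongly indicates overfitting.

41


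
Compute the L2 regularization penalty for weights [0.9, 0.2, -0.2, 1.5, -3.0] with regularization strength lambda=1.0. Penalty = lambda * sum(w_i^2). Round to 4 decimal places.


Squaring each weight:
0.9^2 = 0.81
0.2^2 = 0.04
(-0.2)^2 = 0.04
1.5^2 = 2.25
(-3.0)^2 = 9.0
Sum of squares = 12.14
Penalty = 1.0 * 12.14 = 12.1400

12.1400


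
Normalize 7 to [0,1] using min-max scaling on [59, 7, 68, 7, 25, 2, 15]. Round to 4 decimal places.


Min = 2, Max = 68
Range = 68 - 2 = 66
Scaled = (x - min) / (max - min)
= (7 - 2) / 66
= 5 / 66
= 0.0758

0.0758


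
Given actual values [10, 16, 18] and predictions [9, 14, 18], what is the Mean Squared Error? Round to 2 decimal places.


Differences: [1, 2, 0]
Squared errors: [1, 4, 0]
Sum of squared errors = 5
MSE = 5 / 3 = 1.67

1.67


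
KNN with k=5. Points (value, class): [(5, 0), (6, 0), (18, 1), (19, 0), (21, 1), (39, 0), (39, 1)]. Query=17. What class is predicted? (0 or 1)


Distances from query 17:
Point 18 (class 1): distance = 1
Point 19 (class 0): distance = 2
Point 21 (class 1): distance = 4
Point 6 (class 0): distance = 11
Point 5 (class 0): distance = 12
K=5 nearest neighbors: classes = [1, 0, 1, 0, 0]
Votes for class 1: 2 / 5
Majority vote => class 0

0


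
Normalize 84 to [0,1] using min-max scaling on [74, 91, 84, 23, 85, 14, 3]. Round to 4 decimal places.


Min = 3, Max = 91
Range = 91 - 3 = 88
Scaled = (x - min) / (max - min)
= (84 - 3) / 88
= 81 / 88
= 0.9205

0.9205


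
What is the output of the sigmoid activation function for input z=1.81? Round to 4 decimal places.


sigmoid(z) = 1 / (1 + exp(-z))
exp(-(1.81)) = exp(-1.81) = 0.1637
1 + 0.1637 = 1.1637
1 / 1.1637 = 0.8594

0.8594


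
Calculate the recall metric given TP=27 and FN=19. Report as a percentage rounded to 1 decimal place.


Recall = TP / (TP + FN) * 100
= 27 / (27 + 19)
= 27 / 46
= 0.587
= 58.7%

58.7


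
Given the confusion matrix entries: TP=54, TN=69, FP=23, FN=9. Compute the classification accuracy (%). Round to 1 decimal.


Accuracy = (TP + TN) / (TP + TN + FP + FN) * 100
= (54 + 69) / (54 + 69 + 23 + 9)
= 123 / 155
= 0.7935
= 79.4%

79.4


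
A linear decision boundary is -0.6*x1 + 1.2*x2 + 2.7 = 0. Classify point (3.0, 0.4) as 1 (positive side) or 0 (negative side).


Compute -0.6 * 3.0 + 1.2 * 0.4 + 2.7
= -1.8 + 0.48 + 2.7
= 1.38
Since 1.38 >= 0, the point is on the positive side.

1


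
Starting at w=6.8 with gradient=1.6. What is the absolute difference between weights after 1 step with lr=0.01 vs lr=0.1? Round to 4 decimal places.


With lr=0.01: w_new = 6.8 - 0.01 * 1.6 = 6.784
With lr=0.1: w_new = 6.8 - 0.1 * 1.6 = 6.64
Absolute difference = |6.784 - 6.64|
= 0.1440

0.1440


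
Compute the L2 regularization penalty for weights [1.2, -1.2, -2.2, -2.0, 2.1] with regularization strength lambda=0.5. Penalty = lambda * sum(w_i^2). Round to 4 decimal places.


Squaring each weight:
1.2^2 = 1.44
(-1.2)^2 = 1.44
(-2.2)^2 = 4.84
(-2.0)^2 = 4.0
2.1^2 = 4.41
Sum of squares = 16.13
Penalty = 0.5 * 16.13 = 8.0650

8.0650


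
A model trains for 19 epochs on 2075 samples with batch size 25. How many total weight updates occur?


Iterations per epoch = 2075 / 25 = 83
Total updates = iterations_per_epoch * epochs
= 83 * 19
= 1577

1577


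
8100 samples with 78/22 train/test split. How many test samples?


Train samples = 8100 * 78% = 6318
Test samples = 8100 - 6318
= 1782

1782


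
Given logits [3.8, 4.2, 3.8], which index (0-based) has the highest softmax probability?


Softmax is a monotonic transformation, so it preserves the argmax.
We need to find the index of the maximum logit.
Index 0: 3.8
Index 1: 4.2
Index 2: 3.8
Maximum logit = 4.2 at index 1

1


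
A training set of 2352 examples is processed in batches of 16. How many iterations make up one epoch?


Iterations per epoch = dataset_size / batch_size
= 2352 / 16
= 147

147


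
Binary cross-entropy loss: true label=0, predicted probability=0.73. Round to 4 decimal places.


For y=0: Loss = -log(1-p)
= -log(1 - 0.73)
= -log(0.27)
= -(-1.3093)
= 1.3093

1.3093


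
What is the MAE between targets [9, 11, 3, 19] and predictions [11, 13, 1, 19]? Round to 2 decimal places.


Absolute errors: [2, 2, 2, 0]
Sum of absolute errors = 6
MAE = 6 / 4 = 1.50

1.50


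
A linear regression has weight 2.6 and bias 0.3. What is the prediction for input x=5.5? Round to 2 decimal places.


y = 2.6 * 5.5 + (0.3)
= 14.3 + (0.3)
= 14.60

14.60


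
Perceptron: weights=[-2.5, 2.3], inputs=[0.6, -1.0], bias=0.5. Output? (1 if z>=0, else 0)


z = w . x + b
= -2.5*0.6 + 2.3*-1.0 + 0.5
= -1.5 + -2.3 + 0.5
= -3.8 + 0.5
= -3.3
Since z = -3.3 < 0, output = 0

0


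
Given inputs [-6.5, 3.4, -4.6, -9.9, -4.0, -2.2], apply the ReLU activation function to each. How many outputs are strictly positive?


ReLU(x) = max(0, x) for each element:
ReLU(-6.5) = 0
ReLU(3.4) = 3.4
ReLU(-4.6) = 0
ReLU(-9.9) = 0
ReLU(-4.0) = 0
ReLU(-2.2) = 0
Active neurons (>0): 1

1


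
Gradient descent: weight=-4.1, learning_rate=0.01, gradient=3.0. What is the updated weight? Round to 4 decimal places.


w_new = w_old - lr * gradient
= -4.1 - 0.01 * 3.0
= -4.1 - (0.03)
= -4.1300

-4.1300


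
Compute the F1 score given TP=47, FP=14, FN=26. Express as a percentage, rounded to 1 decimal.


Precision = TP / (TP + FP) = 47 / 61 = 0.7705
Recall = TP / (TP + FN) = 47 / 73 = 0.6438
F1 = 2 * P * R / (P + R)
= 2 * 0.7705 * 0.6438 / (0.7705 + 0.6438)
= 0.9921 / 1.4143
= 0.7015
As percentage: 70.1%

70.1


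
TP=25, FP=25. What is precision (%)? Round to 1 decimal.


Precision = TP / (TP + FP) * 100
= 25 / (25 + 25)
= 25 / 50
= 0.5
= 50.0%

50.0


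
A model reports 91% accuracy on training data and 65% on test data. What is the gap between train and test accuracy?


Gap = train_accuracy - test_accuracy
= 91 - 65
= 26%
This large gap strongly indicates overfitting.

26


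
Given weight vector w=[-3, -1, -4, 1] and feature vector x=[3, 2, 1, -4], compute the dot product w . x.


Element-wise products:
-3 * 3 = -9
-1 * 2 = -2
-4 * 1 = -4
1 * -4 = -4
Sum = -9 + -2 + -4 + -4
= -19

-19


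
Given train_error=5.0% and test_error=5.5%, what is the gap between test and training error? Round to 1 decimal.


Generalization gap = test_error - train_error
= 5.5 - 5.0
= 0.5%
A small gap suggests good generalization.

0.5


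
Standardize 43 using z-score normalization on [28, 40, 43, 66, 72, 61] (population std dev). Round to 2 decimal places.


Mean = (28 + 40 + 43 + 66 + 72 + 61) / 6 = 51.6667
Variance = sum((x_i - mean)^2) / n = 246.2222
Std = sqrt(246.2222) = 15.6915
Z = (x - mean) / std
= (43 - 51.6667) / 15.6915
= -8.6667 / 15.6915
= -0.55

-0.55


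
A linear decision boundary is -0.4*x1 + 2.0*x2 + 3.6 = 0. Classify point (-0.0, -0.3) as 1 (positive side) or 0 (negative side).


Compute -0.4 * -0.0 + 2.0 * -0.3 + 3.6
= 0.0 + -0.6 + 3.6
= 3.0
Since 3.0 >= 0, the point is on the positive side.

1


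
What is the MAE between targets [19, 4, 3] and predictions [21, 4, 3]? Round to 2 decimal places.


Absolute errors: [2, 0, 0]
Sum of absolute errors = 2
MAE = 2 / 3 = 0.67

0.67


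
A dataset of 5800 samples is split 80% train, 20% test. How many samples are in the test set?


Train samples = 5800 * 80% = 4640
Test samples = 5800 - 4640
= 1160

1160


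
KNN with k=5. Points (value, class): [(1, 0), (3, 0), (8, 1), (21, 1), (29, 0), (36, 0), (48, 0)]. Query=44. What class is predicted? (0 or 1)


Distances from query 44:
Point 48 (class 0): distance = 4
Point 36 (class 0): distance = 8
Point 29 (class 0): distance = 15
Point 21 (class 1): distance = 23
Point 8 (class 1): distance = 36
K=5 nearest neighbors: classes = [0, 0, 0, 1, 1]
Votes for class 1: 2 / 5
Majority vote => class 0

0


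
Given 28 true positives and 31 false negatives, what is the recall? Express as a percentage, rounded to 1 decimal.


Recall = TP / (TP + FN) * 100
= 28 / (28 + 31)
= 28 / 59
= 0.4746
= 47.5%

47.5


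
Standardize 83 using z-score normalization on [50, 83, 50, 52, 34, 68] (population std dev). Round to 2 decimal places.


Mean = (50 + 83 + 50 + 52 + 34 + 68) / 6 = 56.1667
Variance = sum((x_i - mean)^2) / n = 240.8056
Std = sqrt(240.8056) = 15.5179
Z = (x - mean) / std
= (83 - 56.1667) / 15.5179
= 26.8333 / 15.5179
= 1.73

1.73


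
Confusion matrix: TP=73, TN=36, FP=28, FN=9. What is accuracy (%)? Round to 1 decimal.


Accuracy = (TP + TN) / (TP + TN + FP + FN) * 100
= (73 + 36) / (73 + 36 + 28 + 9)
= 109 / 146
= 0.7466
= 74.7%

74.7


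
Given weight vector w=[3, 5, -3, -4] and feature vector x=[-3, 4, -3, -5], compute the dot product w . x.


Element-wise products:
3 * -3 = -9
5 * 4 = 20
-3 * -3 = 9
-4 * -5 = 20
Sum = -9 + 20 + 9 + 20
= 40

40


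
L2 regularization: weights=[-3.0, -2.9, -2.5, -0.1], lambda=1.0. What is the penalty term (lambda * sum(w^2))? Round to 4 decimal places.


Squaring each weight:
(-3.0)^2 = 9.0
(-2.9)^2 = 8.41
(-2.5)^2 = 6.25
(-0.1)^2 = 0.01
Sum of squares = 23.67
Penalty = 1.0 * 23.67 = 23.6700

23.6700


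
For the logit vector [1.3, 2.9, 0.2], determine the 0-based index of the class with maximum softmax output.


Softmax is a monotonic transformation, so it preserves the argmax.
We need to find the index of the maximum logit.
Index 0: 1.3
Index 1: 2.9
Index 2: 0.2
Maximum logit = 2.9 at index 1

1


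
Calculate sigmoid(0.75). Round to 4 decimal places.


sigmoid(z) = 1 / (1 + exp(-z))
exp(-(0.75)) = exp(-0.75) = 0.4724
1 + 0.4724 = 1.4724
1 / 1.4724 = 0.6792

0.6792


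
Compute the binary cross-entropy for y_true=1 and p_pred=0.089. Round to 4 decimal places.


For y=1: Loss = -log(p)
= -log(0.089)
= -(-2.4191)
= 2.4191

2.4191


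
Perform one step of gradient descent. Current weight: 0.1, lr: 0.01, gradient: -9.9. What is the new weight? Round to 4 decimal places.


w_new = w_old - lr * gradient
= 0.1 - 0.01 * -9.9
= 0.1 - (-0.099)
= 0.1990

0.1990


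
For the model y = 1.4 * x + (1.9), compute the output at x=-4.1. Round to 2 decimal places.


y = 1.4 * -4.1 + (1.9)
= -5.74 + (1.9)
= -3.84

-3.84


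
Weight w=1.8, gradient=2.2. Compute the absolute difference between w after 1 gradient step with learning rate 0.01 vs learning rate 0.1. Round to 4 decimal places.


With lr=0.01: w_new = 1.8 - 0.01 * 2.2 = 1.778
With lr=0.1: w_new = 1.8 - 0.1 * 2.2 = 1.58
Absolute difference = |1.778 - 1.58|
= 0.1980

0.1980


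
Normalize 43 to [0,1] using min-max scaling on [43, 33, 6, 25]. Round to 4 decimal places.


Min = 6, Max = 43
Range = 43 - 6 = 37
Scaled = (x - min) / (max - min)
= (43 - 6) / 37
= 37 / 37
= 1.0000

1.0000


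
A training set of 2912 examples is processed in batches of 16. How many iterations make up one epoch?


Iterations per epoch = dataset_size / batch_size
= 2912 / 16
= 182

182


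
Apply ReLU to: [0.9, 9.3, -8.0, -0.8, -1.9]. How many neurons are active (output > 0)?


ReLU(x) = max(0, x) for each element:
ReLU(0.9) = 0.9
ReLU(9.3) = 9.3
ReLU(-8.0) = 0
ReLU(-0.8) = 0
ReLU(-1.9) = 0
Active neurons (>0): 2

2


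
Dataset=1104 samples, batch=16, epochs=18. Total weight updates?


Iterations per epoch = 1104 / 16 = 69
Total updates = iterations_per_epoch * epochs
= 69 * 18
= 1242

1242


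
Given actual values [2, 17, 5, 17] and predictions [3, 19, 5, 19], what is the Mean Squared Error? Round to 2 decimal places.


Differences: [-1, -2, 0, -2]
Squared errors: [1, 4, 0, 4]
Sum of squared errors = 9
MSE = 9 / 4 = 2.25

2.25


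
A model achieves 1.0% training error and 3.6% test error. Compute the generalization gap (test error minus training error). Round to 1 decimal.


Generalization gap = test_error - train_error
= 3.6 - 1.0
= 2.6%
A moderate gap.

2.6


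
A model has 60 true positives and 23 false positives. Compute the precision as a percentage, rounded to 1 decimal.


Precision = TP / (TP + FP) * 100
= 60 / (60 + 23)
= 60 / 83
= 0.7229
= 72.3%

72.3


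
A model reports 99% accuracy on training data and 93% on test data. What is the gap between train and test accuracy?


Gap = train_accuracy - test_accuracy
= 99 - 93
= 6%
This moderate gap may indicate mild overfitting.

6


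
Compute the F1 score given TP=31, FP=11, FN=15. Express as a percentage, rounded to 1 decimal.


Precision = TP / (TP + FP) = 31 / 42 = 0.7381
Recall = TP / (TP + FN) = 31 / 46 = 0.6739
F1 = 2 * P * R / (P + R)
= 2 * 0.7381 * 0.6739 / (0.7381 + 0.6739)
= 0.9948 / 1.412
= 0.7045
As percentage: 70.5%

70.5


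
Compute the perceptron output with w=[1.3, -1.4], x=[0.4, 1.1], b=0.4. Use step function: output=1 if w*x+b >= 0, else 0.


z = w . x + b
= 1.3*0.4 + -1.4*1.1 + 0.4
= 0.52 + -1.54 + 0.4
= -1.02 + 0.4
= -0.62
Since z = -0.62 < 0, output = 0

0
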